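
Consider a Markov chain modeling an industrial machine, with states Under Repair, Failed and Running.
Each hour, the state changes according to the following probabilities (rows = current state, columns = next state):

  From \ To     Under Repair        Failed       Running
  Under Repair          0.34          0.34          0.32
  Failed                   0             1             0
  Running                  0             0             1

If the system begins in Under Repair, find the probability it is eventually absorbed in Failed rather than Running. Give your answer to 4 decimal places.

0.5152

Let h(s) be the probability of absorption at Failed starting from transient state s. Then h(Failed) = 1 and h(Running) = 0. By first-step analysis:
h(Under Repair) = 0.34·h(Under Repair) + 0.34·1 + 0.32·0
Solving: h(Under Repair) = 0.5152.
Starting from Under Repair, the probability is 0.5152.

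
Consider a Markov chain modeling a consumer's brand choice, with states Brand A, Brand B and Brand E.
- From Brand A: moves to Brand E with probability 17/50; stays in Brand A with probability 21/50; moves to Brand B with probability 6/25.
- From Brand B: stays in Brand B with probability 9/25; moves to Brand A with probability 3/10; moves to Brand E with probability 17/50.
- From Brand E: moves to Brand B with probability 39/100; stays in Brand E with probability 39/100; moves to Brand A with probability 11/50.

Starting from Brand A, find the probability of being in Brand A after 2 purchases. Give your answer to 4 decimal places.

0.3232

Sum over the intermediate state after 1 purchase:
P = P(Brand A→Brand A)·P(Brand A→Brand A) + P(Brand A→Brand B)·P(Brand B→Brand A) + P(Brand A→Brand E)·P(Brand E→Brand A)
  = 0.42×0.42 + 0.24×0.3 + 0.34×0.22
  = 0.1764 + 0.0720 + 0.0748 = 0.3232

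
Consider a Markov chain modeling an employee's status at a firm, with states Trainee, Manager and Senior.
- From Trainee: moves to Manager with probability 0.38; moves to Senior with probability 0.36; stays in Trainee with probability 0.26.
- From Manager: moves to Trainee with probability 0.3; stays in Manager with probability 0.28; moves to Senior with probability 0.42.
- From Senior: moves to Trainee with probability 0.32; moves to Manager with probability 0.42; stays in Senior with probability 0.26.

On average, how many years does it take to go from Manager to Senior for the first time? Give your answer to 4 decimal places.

2.4833

Let t(s) be the expected number of years to first reach Senior from state s, with t(Senior) = 0. Conditioning on the first year:
t(Trainee) = 1 + 0.26·t(Trainee) + 0.38·t(Manager)
t(Manager) = 1 + 0.3·t(Trainee) + 0.28·t(Manager)
Solving: t(Trainee) = 2.6266, t(Manager) = 2.4833.
Expected years from Manager to Senior: 2.4833.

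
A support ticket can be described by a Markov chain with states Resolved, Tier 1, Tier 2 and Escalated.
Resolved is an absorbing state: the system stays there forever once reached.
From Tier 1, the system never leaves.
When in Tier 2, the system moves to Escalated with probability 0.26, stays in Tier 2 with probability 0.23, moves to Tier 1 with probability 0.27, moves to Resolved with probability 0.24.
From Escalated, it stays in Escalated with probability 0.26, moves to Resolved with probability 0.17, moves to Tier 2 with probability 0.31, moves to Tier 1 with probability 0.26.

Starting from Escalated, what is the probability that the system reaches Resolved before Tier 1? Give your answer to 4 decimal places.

0.4197

Let h(s) be the probability of absorption at Resolved starting from transient state s. Then h(Resolved) = 1 and h(Tier 1) = 0. By first-step analysis:
h(Tier 2) = 0.24·1 + 0.27·0 + 0.23·h(Tier 2) + 0.26·h(Escalated)
h(Escalated) = 0.17·1 + 0.26·0 + 0.31·h(Tier 2) + 0.26·h(Escalated)
Solving: h(Tier 2) = 0.4534, h(Escalated) = 0.4197.
Starting from Escalated, the probability is 0.4197.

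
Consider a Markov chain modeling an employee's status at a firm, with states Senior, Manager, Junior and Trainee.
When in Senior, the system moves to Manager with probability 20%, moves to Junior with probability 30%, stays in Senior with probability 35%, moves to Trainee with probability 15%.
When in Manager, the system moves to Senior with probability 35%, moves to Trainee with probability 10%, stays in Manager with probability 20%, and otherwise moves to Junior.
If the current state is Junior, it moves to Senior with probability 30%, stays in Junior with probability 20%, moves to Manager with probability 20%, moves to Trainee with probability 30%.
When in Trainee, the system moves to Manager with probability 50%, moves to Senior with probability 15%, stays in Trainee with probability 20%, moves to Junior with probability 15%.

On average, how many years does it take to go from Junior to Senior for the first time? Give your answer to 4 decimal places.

3.5747

Let t(s) be the expected number of years to first reach Senior from state s, with t(Senior) = 0. Conditioning on the first year:
t(Manager) = 1 + 0.2·t(Manager) + 0.35·t(Junior) + 0.1·t(Trainee)
t(Junior) = 1 + 0.2·t(Manager) + 0.2·t(Junior) + 0.3·t(Trainee)
t(Trainee) = 1 + 0.5·t(Manager) + 0.15·t(Junior) + 0.2·t(Trainee)
Solving: t(Manager) = 3.3128, t(Junior) = 3.5747, t(Trainee) = 3.9908.
Expected years from Junior to Senior: 3.5747.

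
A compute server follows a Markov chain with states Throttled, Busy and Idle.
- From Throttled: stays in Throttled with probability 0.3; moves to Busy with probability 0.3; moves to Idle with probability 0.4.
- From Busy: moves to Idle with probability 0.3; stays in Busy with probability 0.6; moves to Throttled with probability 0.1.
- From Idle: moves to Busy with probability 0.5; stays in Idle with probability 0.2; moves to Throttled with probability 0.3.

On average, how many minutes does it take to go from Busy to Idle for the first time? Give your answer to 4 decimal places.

3.2000

Let t(s) be the expected number of minutes to first reach Idle from state s, with t(Idle) = 0. Conditioning on the first minute:
t(Throttled) = 1 + 0.3·t(Throttled) + 0.3·t(Busy)
t(Busy) = 1 + 0.1·t(Throttled) + 0.6·t(Busy)
Solving: t(Throttled) = 2.8000, t(Busy) = 3.2000.
Expected minutes from Busy to Idle: 3.2000.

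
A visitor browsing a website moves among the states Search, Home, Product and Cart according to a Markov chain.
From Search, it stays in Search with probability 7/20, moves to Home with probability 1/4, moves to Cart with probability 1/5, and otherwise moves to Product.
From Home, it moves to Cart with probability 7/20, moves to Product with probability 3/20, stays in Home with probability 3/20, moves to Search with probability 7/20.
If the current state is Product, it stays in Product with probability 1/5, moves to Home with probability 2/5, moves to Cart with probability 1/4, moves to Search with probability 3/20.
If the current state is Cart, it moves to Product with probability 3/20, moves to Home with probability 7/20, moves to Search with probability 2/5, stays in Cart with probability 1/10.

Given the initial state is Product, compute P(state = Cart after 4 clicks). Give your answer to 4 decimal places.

0.2273

Propagate the distribution vector 4 clicks from Product.
After 0 clicks: (0.0000, 0.0000, 1.0000, 0.0000)
After 1 click: (0.1500, 0.4000, 0.2000, 0.2500)
After 2 clicks: (0.3225, 0.2650, 0.1675, 0.2450)
After 3 clicks: (0.3288, 0.2731, 0.1745, 0.2236)
After 4 clicks: (0.3263, 0.2712, 0.1752, 0.2273)
P(in Cart after 4 clicks) = 0.2273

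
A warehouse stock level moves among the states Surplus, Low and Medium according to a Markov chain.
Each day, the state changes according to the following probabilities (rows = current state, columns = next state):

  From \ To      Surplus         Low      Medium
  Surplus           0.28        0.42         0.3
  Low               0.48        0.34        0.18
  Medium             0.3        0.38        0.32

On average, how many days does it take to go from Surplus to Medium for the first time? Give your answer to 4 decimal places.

3.9474

Let t(s) be the expected number of days to first reach Medium from state s, with t(Medium) = 0. Conditioning on the first day:
t(Surplus) = 1 + 0.28·t(Surplus) + 0.42·t(Low)
t(Low) = 1 + 0.48·t(Surplus) + 0.34·t(Low)
Solving: t(Surplus) = 3.9474, t(Low) = 4.3860.
Expected days from Surplus to Medium: 3.9474.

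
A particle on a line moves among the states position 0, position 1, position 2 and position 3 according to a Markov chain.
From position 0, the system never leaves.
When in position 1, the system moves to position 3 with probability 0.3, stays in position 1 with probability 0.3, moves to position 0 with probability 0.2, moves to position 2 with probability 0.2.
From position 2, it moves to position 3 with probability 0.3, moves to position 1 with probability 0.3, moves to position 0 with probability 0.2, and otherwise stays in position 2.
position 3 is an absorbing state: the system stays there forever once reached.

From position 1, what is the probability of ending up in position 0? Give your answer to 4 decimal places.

0.4000

Let h(s) be the probability of absorption at position 0 starting from transient state s. Then h(position 0) = 1 and h(position 3) = 0. By first-step analysis:
h(position 1) = 0.2·1 + 0.3·h(position 1) + 0.2·h(position 2) + 0.3·0
h(position 2) = 0.2·1 + 0.3·h(position 1) + 0.2·h(position 2) + 0.3·0
Solving: h(position 1) = 0.4000, h(position 2) = 0.4000.
Starting from position 1, the probability is 0.4000.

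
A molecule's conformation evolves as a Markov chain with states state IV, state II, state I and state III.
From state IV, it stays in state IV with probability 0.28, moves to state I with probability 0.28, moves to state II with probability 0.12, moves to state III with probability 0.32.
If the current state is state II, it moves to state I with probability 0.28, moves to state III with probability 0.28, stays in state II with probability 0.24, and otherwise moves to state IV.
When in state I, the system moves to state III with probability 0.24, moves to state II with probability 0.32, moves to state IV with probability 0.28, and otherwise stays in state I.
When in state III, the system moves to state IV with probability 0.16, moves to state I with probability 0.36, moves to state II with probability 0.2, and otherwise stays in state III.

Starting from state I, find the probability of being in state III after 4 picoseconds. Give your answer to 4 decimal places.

Propagate the distribution vector 4 picoseconds from state I.
After 0 picoseconds: (0.0000, 0.0000, 1.0000, 0.0000)
After 1 picosecond: (0.2800, 0.3200, 0.1600, 0.2400)
After 2 picoseconds: (0.2256, 0.2096, 0.2800, 0.2848)
After 3 picoseconds: (0.2291, 0.2239, 0.2692, 0.2778)
After 4 picoseconds: (0.2287, 0.2229, 0.2699, 0.2784)
P(in state III after 4 picoseconds) = 0.2784

0.2784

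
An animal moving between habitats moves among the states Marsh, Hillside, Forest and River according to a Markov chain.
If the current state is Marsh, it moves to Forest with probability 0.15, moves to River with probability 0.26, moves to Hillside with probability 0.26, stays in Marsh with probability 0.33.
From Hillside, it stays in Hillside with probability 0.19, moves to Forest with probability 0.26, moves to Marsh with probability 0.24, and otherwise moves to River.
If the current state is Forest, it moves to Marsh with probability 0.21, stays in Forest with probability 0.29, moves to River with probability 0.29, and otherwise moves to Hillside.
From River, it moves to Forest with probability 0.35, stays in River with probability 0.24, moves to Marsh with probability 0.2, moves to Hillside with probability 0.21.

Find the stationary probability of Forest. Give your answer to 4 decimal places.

Let the stationary distribution be π with π = πP and π_1 + π_2 + π_3 + π_4 = 1.
π_1 = 0.33·π_1 + 0.24·π_2 + 0.21·π_3 + 0.2·π_4
π_2 = 0.26·π_1 + 0.19·π_2 + 0.21·π_3 + 0.21·π_4
π_3 = 0.15·π_1 + 0.26·π_2 + 0.29·π_3 + 0.35·π_4
Solving with the normalization constraint gives π = (0.2430, 0.2178, 0.2659, 0.2734).
So the stationary probability of Forest is 0.2659.

0.2659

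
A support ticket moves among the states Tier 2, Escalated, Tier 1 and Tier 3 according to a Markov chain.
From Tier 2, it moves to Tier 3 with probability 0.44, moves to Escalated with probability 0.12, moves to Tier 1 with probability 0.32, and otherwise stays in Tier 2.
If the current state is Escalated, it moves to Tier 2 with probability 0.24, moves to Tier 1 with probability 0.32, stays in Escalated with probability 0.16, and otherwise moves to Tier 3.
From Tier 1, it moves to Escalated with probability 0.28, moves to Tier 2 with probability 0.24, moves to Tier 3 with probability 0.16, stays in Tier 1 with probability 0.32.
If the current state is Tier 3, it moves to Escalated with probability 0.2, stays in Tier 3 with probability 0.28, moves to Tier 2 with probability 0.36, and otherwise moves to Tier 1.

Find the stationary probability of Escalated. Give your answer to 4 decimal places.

0.1946

Let the stationary distribution be π with π = πP and π_1 + π_2 + π_3 + π_4 = 1.
π_1 = 0.12·π_1 + 0.24·π_2 + 0.24·π_3 + 0.36·π_4
π_2 = 0.12·π_1 + 0.16·π_2 + 0.28·π_3 + 0.2·π_4
π_3 = 0.32·π_1 + 0.32·π_2 + 0.32·π_3 + 0.16·π_4
Solving with the normalization constraint gives π = (0.2450, 0.1946, 0.2742, 0.2863).
So the stationary probability of Escalated is 0.1946.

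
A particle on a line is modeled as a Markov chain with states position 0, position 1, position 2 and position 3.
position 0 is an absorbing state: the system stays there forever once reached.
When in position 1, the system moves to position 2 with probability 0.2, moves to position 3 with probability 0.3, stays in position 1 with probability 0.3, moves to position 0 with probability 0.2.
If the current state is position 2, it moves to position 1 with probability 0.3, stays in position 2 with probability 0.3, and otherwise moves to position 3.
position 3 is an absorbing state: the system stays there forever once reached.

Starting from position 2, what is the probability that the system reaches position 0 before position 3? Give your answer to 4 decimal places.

Let h(s) be the probability of absorption at position 0 starting from transient state s. Then h(position 0) = 1 and h(position 3) = 0. By first-step analysis:
h(position 1) = 0.2·1 + 0.3·h(position 1) + 0.2·h(position 2) + 0.3·0
h(position 2) = 0.3·h(position 1) + 0.3·h(position 2) + 0.4·0
Solving: h(position 1) = 0.3256, h(position 2) = 0.1395.
Starting from position 2, the probability is 0.1395.

0.1395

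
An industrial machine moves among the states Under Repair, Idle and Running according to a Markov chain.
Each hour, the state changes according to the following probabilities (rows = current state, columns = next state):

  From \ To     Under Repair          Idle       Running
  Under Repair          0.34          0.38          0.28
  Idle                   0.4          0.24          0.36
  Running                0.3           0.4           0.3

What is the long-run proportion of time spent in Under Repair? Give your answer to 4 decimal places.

0.3478

Let the stationary distribution be π with π = πP and π_1 + π_2 + π_3 = 1.
π_1 = 0.34·π_1 + 0.4·π_2 + 0.3·π_3
π_2 = 0.38·π_1 + 0.24·π_2 + 0.4·π_3
Solving with the normalization constraint gives π = (0.3478, 0.3388, 0.3134).
So the stationary probability of Under Repair is 0.3478.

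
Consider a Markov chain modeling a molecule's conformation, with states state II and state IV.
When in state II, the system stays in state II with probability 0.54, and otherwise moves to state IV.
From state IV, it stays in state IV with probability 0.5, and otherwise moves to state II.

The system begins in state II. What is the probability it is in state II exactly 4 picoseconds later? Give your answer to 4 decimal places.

0.5208

Propagate the distribution vector 4 picoseconds from state II.
After 0 picoseconds: (1.0000, 0.0000)
After 1 picosecond: (0.5400, 0.4600)
After 2 picoseconds: (0.5216, 0.4784)
After 3 picoseconds: (0.5209, 0.4791)
After 4 picoseconds: (0.5208, 0.4792)
P(in state II after 4 picoseconds) = 0.5208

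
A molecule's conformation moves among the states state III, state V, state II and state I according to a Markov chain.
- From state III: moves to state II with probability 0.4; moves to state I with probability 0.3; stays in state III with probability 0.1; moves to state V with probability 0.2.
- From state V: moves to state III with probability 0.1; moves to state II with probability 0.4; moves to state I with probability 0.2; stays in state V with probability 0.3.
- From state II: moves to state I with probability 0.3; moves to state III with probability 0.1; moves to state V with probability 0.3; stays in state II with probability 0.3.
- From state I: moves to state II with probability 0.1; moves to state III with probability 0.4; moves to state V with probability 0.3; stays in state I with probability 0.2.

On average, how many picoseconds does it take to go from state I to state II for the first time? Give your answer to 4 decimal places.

3.9077

Let t(s) be the expected number of picoseconds to first reach state II from state s, with t(state II) = 0. Conditioning on the first picosecond:
t(state III) = 1 + 0.1·t(state III) + 0.2·t(state V) + 0.3·t(state I)
t(state V) = 1 + 0.1·t(state III) + 0.3·t(state V) + 0.2·t(state I)
t(state I) = 1 + 0.4·t(state III) + 0.3·t(state V) + 0.2·t(state I)
Solving: t(state III) = 3.0769, t(state V) = 2.9846, t(state I) = 3.9077.
Expected picoseconds from state I to state II: 3.9077.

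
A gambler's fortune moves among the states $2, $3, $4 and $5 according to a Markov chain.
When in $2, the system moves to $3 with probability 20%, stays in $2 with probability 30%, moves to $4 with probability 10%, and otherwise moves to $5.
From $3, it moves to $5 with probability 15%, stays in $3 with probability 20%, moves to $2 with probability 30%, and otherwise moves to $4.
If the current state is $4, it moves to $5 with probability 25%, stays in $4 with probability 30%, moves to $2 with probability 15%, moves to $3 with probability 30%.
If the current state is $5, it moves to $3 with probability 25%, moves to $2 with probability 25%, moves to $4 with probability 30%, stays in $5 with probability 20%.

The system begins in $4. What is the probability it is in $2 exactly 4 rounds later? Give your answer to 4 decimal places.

0.2479

Propagate the distribution vector 4 rounds from $4.
After 0 rounds: (0.0000, 0.0000, 1.0000, 0.0000)
After 1 round: (0.1500, 0.3000, 0.3000, 0.2500)
After 2 rounds: (0.2425, 0.2425, 0.2850, 0.2300)
After 3 rounds: (0.2458, 0.2400, 0.2636, 0.2506)
After 4 rounds: (0.2479, 0.2389, 0.2629, 0.2503)
P(in $2 after 4 rounds) = 0.2479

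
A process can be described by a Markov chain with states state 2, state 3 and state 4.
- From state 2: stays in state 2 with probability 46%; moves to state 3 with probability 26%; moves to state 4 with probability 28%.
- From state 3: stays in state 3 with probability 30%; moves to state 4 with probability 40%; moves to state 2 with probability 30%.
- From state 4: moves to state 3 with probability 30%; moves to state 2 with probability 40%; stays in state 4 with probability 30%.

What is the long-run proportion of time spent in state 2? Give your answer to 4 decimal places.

Let the stationary distribution be π with π = πP and π_1 + π_2 + π_3 = 1.
π_1 = 0.46·π_1 + 0.3·π_2 + 0.4·π_3
π_2 = 0.26·π_1 + 0.3·π_2 + 0.3·π_3
Solving with the normalization constraint gives π = (0.3953, 0.2842, 0.3205).
So the stationary probability of state 2 is 0.3953.

0.3953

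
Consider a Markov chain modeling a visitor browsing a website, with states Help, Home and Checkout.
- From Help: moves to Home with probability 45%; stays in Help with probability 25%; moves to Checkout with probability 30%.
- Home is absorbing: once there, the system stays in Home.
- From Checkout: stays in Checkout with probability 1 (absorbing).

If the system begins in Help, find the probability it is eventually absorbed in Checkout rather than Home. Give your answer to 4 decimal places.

0.4000

Let h(s) be the probability of absorption at Checkout starting from transient state s. Then h(Checkout) = 1 and h(Home) = 0. By first-step analysis:
h(Help) = 0.25·h(Help) + 0.45·0 + 0.3·1
Solving: h(Help) = 0.4000.
Starting from Help, the probability is 0.4000.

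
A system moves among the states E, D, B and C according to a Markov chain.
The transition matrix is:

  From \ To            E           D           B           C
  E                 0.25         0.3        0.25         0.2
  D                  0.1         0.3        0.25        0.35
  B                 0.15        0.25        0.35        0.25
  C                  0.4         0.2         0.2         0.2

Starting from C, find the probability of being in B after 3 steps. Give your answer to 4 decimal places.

0.2640

Propagate the distribution vector 3 steps from C.
After 0 steps: (0.0000, 0.0000, 0.0000, 1.0000)
After 1 step: (0.4000, 0.2000, 0.2000, 0.2000)
After 2 steps: (0.2300, 0.2700, 0.2600, 0.2400)
After 3 steps: (0.2195, 0.2630, 0.2640, 0.2535)
P(in B after 3 steps) = 0.2640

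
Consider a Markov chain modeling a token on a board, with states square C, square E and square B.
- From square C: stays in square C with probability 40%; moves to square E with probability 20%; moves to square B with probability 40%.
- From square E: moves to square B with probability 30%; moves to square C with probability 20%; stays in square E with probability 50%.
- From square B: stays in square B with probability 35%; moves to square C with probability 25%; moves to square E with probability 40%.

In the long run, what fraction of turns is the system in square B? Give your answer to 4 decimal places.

0.3444

Let the stationary distribution be π with π = πP and π_1 + π_2 + π_3 = 1.
π_1 = 0.4·π_1 + 0.2·π_2 + 0.25·π_3
π_2 = 0.2·π_1 + 0.5·π_2 + 0.4·π_3
Solving with the normalization constraint gives π = (0.2715, 0.3841, 0.3444).
So the stationary probability of square B is 0.3444.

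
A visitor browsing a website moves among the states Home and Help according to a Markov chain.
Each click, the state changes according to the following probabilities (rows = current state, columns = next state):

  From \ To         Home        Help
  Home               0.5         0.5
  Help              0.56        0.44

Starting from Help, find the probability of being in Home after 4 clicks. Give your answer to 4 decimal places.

0.5283

Propagate the distribution vector 4 clicks from Help.
After 0 clicks: (0.0000, 1.0000)
After 1 click: (0.5600, 0.4400)
After 2 clicks: (0.5264, 0.4736)
After 3 clicks: (0.5284, 0.4716)
After 4 clicks: (0.5283, 0.4717)
P(in Home after 4 clicks) = 0.5283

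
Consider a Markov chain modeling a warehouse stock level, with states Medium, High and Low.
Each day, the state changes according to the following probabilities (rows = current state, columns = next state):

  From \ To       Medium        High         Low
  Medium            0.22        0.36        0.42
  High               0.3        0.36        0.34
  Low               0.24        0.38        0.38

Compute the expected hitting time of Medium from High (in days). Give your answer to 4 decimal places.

Let t(s) be the expected number of days to first reach Medium from state s, with t(Medium) = 0. Conditioning on the first day:
t(High) = 1 + 0.36·t(High) + 0.34·t(Low)
t(Low) = 1 + 0.38·t(High) + 0.38·t(Low)
Solving: t(High) = 3.5874, t(Low) = 3.8117.
Expected days from High to Medium: 3.5874.

3.5874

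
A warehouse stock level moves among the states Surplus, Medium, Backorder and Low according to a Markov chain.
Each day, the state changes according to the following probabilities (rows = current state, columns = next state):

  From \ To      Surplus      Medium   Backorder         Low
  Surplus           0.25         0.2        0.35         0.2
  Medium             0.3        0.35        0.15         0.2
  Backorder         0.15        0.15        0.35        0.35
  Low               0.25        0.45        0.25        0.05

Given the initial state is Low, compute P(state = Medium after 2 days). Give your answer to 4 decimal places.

Propagate the distribution vector 2 days from Low.
After 0 days: (0.0000, 0.0000, 0.0000, 1.0000)
After 1 day: (0.2500, 0.4500, 0.2500, 0.0500)
After 2 days: (0.2475, 0.2675, 0.2550, 0.2300)
P(in Medium after 2 days) = 0.2675

0.2675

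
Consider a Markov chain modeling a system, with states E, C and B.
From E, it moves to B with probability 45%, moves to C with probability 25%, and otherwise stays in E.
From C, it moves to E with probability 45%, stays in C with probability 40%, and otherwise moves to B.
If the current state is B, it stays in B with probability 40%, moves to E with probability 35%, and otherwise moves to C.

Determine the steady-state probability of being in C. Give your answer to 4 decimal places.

Let the stationary distribution be π with π = πP and π_1 + π_2 + π_3 = 1.
π_1 = 0.3·π_1 + 0.45·π_2 + 0.35·π_3
π_2 = 0.25·π_1 + 0.4·π_2 + 0.25·π_3
Solving with the normalization constraint gives π = (0.3613, 0.2941, 0.3445).
So the stationary probability of C is 0.2941.

0.2941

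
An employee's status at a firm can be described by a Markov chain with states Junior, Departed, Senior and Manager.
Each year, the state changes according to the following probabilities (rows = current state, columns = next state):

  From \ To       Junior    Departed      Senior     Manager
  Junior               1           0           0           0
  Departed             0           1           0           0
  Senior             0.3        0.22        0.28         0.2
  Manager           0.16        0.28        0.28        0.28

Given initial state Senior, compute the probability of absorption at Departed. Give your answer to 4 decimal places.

Let h(s) be the probability of absorption at Departed starting from transient state s. Then h(Departed) = 1 and h(Junior) = 0. By first-step analysis:
h(Senior) = 0.3·0 + 0.22·1 + 0.28·h(Senior) + 0.2·h(Manager)
h(Manager) = 0.16·0 + 0.28·1 + 0.28·h(Senior) + 0.28·h(Manager)
Solving: h(Senior) = 0.4637, h(Manager) = 0.5692.
Starting from Senior, the probability is 0.4637.

0.4637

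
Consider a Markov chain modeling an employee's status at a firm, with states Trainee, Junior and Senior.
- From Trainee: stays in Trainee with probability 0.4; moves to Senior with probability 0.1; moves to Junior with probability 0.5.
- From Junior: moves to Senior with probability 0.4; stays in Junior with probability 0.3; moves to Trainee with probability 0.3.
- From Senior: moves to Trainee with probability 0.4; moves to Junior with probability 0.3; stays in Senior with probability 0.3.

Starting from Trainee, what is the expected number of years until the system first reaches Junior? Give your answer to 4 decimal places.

2.1053

Let t(s) be the expected number of years to first reach Junior from state s, with t(Junior) = 0. Conditioning on the first year:
t(Trainee) = 1 + 0.4·t(Trainee) + 0.1·t(Senior)
t(Senior) = 1 + 0.4·t(Trainee) + 0.3·t(Senior)
Solving: t(Trainee) = 2.1053, t(Senior) = 2.6316.
Expected years from Trainee to Junior: 2.1053.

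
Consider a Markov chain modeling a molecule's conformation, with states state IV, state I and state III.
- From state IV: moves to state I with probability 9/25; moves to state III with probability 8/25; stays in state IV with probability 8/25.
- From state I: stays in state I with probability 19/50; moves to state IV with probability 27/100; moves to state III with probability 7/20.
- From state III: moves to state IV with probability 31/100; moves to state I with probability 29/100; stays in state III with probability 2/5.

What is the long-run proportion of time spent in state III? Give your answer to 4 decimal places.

Let the stationary distribution be π with π = πP and π_1 + π_2 + π_3 = 1.
π_1 = 0.32·π_1 + 0.27·π_2 + 0.31·π_3
π_2 = 0.36·π_1 + 0.38·π_2 + 0.29·π_3
Solving with the normalization constraint gives π = (0.2993, 0.3417, 0.3590).
So the stationary probability of state III is 0.3590.

0.3590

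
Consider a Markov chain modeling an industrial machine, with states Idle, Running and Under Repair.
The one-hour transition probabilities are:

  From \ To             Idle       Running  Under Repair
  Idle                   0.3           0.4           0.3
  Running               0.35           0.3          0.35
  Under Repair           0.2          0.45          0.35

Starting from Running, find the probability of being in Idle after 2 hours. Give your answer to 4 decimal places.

Sum over the intermediate state after 1 hour:
P = P(Running→Idle)·P(Idle→Idle) + P(Running→Running)·P(Running→Idle) + P(Running→Under Repair)·P(Under Repair→Idle)
  = 0.35×0.3 + 0.3×0.35 + 0.35×0.2
  = 0.1050 + 0.1050 + 0.0700 = 0.2800

0.2800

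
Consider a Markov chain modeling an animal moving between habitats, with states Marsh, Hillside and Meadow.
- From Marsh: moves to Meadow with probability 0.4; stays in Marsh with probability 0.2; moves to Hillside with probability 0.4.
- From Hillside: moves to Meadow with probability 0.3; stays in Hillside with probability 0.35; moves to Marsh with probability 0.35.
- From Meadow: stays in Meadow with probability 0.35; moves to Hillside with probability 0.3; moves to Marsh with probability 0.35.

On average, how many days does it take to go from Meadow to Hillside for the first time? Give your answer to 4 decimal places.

3.0263

Let t(s) be the expected number of days to first reach Hillside from state s, with t(Hillside) = 0. Conditioning on the first day:
t(Marsh) = 1 + 0.2·t(Marsh) + 0.4·t(Meadow)
t(Meadow) = 1 + 0.35·t(Marsh) + 0.35·t(Meadow)
Solving: t(Marsh) = 2.7632, t(Meadow) = 3.0263.
Expected days from Meadow to Hillside: 3.0263.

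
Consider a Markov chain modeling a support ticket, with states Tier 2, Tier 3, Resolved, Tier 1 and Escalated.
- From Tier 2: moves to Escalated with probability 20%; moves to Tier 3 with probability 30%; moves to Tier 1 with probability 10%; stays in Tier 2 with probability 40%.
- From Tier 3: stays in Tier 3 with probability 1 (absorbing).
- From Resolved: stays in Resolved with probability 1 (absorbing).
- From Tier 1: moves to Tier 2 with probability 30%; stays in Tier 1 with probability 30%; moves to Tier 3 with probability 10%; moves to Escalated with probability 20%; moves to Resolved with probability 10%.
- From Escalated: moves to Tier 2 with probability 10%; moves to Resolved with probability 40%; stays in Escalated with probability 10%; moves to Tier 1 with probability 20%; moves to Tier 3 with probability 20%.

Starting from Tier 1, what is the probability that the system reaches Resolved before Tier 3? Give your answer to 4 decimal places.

0.4147

Let h(s) be the probability of absorption at Resolved starting from transient state s. Then h(Resolved) = 1 and h(Tier 3) = 0. By first-step analysis:
h(Tier 2) = 0.4·h(Tier 2) + 0.3·0 + 0.1·h(Tier 1) + 0.2·h(Escalated)
h(Tier 1) = 0.3·h(Tier 2) + 0.1·0 + 0.1·1 + 0.3·h(Tier 1) + 0.2·h(Escalated)
h(Escalated) = 0.1·h(Tier 2) + 0.2·0 + 0.4·1 + 0.2·h(Tier 1) + 0.1·h(Escalated)
Solving: h(Tier 2) = 0.2575, h(Tier 1) = 0.4147, h(Escalated) = 0.5652.
Starting from Tier 1, the probability is 0.4147.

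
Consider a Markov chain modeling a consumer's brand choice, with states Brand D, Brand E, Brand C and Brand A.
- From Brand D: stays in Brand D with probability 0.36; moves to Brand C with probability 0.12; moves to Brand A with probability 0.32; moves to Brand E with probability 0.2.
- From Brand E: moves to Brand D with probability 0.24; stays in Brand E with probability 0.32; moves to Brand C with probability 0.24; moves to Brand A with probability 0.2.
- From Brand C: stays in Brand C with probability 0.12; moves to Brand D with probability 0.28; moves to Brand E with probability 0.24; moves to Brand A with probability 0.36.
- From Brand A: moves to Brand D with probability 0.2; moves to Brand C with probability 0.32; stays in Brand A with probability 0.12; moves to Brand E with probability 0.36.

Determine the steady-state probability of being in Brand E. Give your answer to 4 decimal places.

Let the stationary distribution be π with π = πP and π_1 + π_2 + π_3 + π_4 = 1.
π_1 = 0.36·π_1 + 0.24·π_2 + 0.28·π_3 + 0.2·π_4
π_2 = 0.2·π_1 + 0.32·π_2 + 0.24·π_3 + 0.36·π_4
π_3 = 0.12·π_1 + 0.24·π_2 + 0.12·π_3 + 0.32·π_4
Solving with the normalization constraint gives π = (0.2708, 0.2811, 0.2028, 0.2453).
So the stationary probability of Brand E is 0.2811.

0.2811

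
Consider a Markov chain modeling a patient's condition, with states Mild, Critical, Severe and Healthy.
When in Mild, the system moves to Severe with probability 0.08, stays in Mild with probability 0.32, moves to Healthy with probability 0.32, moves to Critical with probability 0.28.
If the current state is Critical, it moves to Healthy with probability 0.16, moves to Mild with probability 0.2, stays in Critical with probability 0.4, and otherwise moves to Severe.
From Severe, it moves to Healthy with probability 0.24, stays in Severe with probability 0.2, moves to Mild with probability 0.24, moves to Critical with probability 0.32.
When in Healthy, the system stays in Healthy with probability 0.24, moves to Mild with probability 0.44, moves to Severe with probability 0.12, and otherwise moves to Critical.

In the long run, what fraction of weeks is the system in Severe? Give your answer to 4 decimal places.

Let the stationary distribution be π with π = πP and π_1 + π_2 + π_3 + π_4 = 1.
π_1 = 0.32·π_1 + 0.2·π_2 + 0.24·π_3 + 0.44·π_4
π_2 = 0.28·π_1 + 0.4·π_2 + 0.32·π_3 + 0.2·π_4
π_3 = 0.08·π_1 + 0.24·π_2 + 0.2·π_3 + 0.12·π_4
Solving with the normalization constraint gives π = (0.2998, 0.3035, 0.1570, 0.2397).
So the stationary probability of Severe is 0.1570.

0.1570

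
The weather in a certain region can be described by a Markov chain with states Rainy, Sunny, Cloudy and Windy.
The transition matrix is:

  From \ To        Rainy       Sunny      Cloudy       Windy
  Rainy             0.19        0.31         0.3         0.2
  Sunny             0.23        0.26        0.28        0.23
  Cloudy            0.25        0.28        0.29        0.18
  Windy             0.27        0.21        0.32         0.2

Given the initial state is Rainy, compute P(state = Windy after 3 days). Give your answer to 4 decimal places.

Propagate the distribution vector 3 days from Rainy.
After 0 days: (1.0000, 0.0000, 0.0000, 0.0000)
After 1 day: (0.1900, 0.3100, 0.3000, 0.2000)
After 2 days: (0.2364, 0.2655, 0.2948, 0.2033)
After 3 days: (0.2346, 0.2676, 0.2958, 0.2021)
P(in Windy after 3 days) = 0.2021

0.2021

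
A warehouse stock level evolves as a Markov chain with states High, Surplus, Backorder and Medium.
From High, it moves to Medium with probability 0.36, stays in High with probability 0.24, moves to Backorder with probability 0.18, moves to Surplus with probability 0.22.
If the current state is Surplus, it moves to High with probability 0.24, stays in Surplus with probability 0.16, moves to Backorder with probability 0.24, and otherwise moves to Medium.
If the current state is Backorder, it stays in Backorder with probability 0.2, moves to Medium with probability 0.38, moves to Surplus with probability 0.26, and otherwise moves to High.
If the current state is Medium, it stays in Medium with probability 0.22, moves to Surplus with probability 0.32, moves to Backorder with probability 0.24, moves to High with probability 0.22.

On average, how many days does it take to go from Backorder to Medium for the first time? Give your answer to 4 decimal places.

2.6915

Let t(s) be the expected number of days to first reach Medium from state s, with t(Medium) = 0. Conditioning on the first day:
t(High) = 1 + 0.24·t(High) + 0.22·t(Surplus) + 0.18·t(Backorder)
t(Surplus) = 1 + 0.24·t(High) + 0.16·t(Surplus) + 0.24·t(Backorder)
t(Backorder) = 1 + 0.16·t(High) + 0.26·t(Surplus) + 0.2·t(Backorder)
Solving: t(High) = 2.7477, t(Surplus) = 2.7445, t(Backorder) = 2.6915.
Expected days from Backorder to Medium: 2.6915.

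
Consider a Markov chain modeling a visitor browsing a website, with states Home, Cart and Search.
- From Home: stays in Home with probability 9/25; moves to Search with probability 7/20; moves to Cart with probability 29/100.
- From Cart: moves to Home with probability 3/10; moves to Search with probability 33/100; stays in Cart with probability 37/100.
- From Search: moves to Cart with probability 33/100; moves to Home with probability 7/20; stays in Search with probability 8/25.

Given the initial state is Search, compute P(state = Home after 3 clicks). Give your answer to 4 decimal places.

0.3369

Propagate the distribution vector 3 clicks from Search.
After 0 clicks: (0.0000, 0.0000, 1.0000)
After 1 click: (0.3500, 0.3300, 0.3200)
After 2 clicks: (0.3370, 0.3292, 0.3338)
After 3 clicks: (0.3369, 0.3297, 0.3334)
P(in Home after 3 clicks) = 0.3369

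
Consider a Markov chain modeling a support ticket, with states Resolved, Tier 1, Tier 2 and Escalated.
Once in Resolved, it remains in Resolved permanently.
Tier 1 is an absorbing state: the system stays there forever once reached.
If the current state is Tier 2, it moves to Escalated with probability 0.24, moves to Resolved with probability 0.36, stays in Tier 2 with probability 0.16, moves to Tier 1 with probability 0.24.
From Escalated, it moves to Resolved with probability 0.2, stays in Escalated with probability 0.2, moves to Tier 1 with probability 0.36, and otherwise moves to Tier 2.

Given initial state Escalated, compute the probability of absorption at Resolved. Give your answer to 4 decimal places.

0.4141

Let h(s) be the probability of absorption at Resolved starting from transient state s. Then h(Resolved) = 1 and h(Tier 1) = 0. By first-step analysis:
h(Tier 2) = 0.36·1 + 0.24·0 + 0.16·h(Tier 2) + 0.24·h(Escalated)
h(Escalated) = 0.2·1 + 0.36·0 + 0.24·h(Tier 2) + 0.2·h(Escalated)
Solving: h(Tier 2) = 0.5469, h(Escalated) = 0.4141.
Starting from Escalated, the probability is 0.4141.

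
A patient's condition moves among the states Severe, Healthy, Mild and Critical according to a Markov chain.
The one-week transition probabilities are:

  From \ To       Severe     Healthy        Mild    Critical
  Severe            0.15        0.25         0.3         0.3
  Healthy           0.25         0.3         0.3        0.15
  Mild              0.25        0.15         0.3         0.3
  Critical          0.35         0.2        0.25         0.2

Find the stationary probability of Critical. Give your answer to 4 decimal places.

Let the stationary distribution be π with π = πP and π_1 + π_2 + π_3 + π_4 = 1.
π_1 = 0.15·π_1 + 0.25·π_2 + 0.25·π_3 + 0.35·π_4
π_2 = 0.25·π_1 + 0.3·π_2 + 0.15·π_3 + 0.2·π_4
π_3 = 0.3·π_1 + 0.3·π_2 + 0.3·π_3 + 0.25·π_4
Solving with the normalization constraint gives π = (0.2493, 0.2201, 0.2879, 0.2427).
So the stationary probability of Critical is 0.2427.

0.2427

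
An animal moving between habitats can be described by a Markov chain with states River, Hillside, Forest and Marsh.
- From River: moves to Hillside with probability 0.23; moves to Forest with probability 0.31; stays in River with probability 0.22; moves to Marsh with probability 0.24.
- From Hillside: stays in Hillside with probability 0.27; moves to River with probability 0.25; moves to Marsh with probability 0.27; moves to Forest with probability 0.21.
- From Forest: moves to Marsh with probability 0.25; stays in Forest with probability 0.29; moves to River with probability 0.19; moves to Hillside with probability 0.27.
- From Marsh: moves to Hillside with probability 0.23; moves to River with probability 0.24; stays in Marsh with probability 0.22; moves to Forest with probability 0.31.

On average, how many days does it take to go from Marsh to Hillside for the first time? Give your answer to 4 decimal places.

4.1296

Let t(s) be the expected number of days to first reach Hillside from state s, with t(Hillside) = 0. Conditioning on the first day:
t(River) = 1 + 0.22·t(River) + 0.31·t(Forest) + 0.24·t(Marsh)
t(Forest) = 1 + 0.19·t(River) + 0.29·t(Forest) + 0.25·t(Marsh)
t(Marsh) = 1 + 0.24·t(River) + 0.31·t(Forest) + 0.22·t(Marsh)
Solving: t(River) = 4.1296, t(Forest) = 3.9676, t(Marsh) = 4.1296.
Expected days from Marsh to Hillside: 4.1296.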